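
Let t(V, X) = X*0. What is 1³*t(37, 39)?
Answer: 0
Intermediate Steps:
t(V, X) = 0
1³*t(37, 39) = 1³*0 = 1*0 = 0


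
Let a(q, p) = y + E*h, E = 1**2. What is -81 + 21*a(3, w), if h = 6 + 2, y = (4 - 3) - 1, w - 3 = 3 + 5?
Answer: 87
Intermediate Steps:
E = 1
w = 11 (w = 3 + (3 + 5) = 3 + 8 = 11)
y = 0 (y = 1 - 1 = 0)
h = 8
a(q, p) = 8 (a(q, p) = 0 + 1*8 = 0 + 8 = 8)
-81 + 21*a(3, w) = -81 + 21*8 = -81 + 168 = 87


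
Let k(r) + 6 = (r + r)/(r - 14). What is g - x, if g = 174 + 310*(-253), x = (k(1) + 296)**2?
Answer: -27423088/169 ≈ -1.6227e+5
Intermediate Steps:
k(r) = -6 + 2*r/(-14 + r) (k(r) = -6 + (r + r)/(r - 14) = -6 + (2*r)/(-14 + r) = -6 + 2*r/(-14 + r))
x = 14197824/169 (x = (4*(21 - 1*1)/(-14 + 1) + 296)**2 = (4*(21 - 1)/(-13) + 296)**2 = (4*(-1/13)*20 + 296)**2 = (-80/13 + 296)**2 = (3768/13)**2 = 14197824/169 ≈ 84011.)
g = -78256 (g = 174 - 78430 = -78256)
g - x = -78256 - 1*14197824/169 = -78256 - 14197824/169 = -27423088/169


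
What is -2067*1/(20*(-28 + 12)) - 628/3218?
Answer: 3225323/514880 ≈ 6.2642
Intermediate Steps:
-2067*1/(20*(-28 + 12)) - 628/3218 = -2067/((-16*20)) - 628*1/3218 = -2067/(-320) - 314/1609 = -2067*(-1/320) - 314/1609 = 2067/320 - 314/1609 = 3225323/514880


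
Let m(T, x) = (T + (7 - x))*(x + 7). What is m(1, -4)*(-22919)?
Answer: -825084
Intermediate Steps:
m(T, x) = (7 + x)*(7 + T - x) (m(T, x) = (7 + T - x)*(7 + x) = (7 + x)*(7 + T - x))
m(1, -4)*(-22919) = (49 - 1*(-4)**2 + 7*1 + 1*(-4))*(-22919) = (49 - 1*16 + 7 - 4)*(-22919) = (49 - 16 + 7 - 4)*(-22919) = 36*(-22919) = -825084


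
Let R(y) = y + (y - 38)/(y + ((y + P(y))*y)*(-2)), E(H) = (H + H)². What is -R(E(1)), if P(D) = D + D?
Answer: -201/46 ≈ -4.3696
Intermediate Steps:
P(D) = 2*D
E(H) = 4*H² (E(H) = (2*H)² = 4*H²)
R(y) = y + (-38 + y)/(y - 6*y²) (R(y) = y + (y - 38)/(y + ((y + 2*y)*y)*(-2)) = y + (-38 + y)/(y + ((3*y)*y)*(-2)) = y + (-38 + y)/(y + (3*y²)*(-2)) = y + (-38 + y)/(y - 6*y²))
-R(E(1)) = -(38 - 4*1² - (4*1²)² + 6*(4*1²)³)/((4*1²)*(-1 + 6*(4*1²))) = -(38 - 4 - (4*1)² + 6*(4*1)³)/((4*1)*(-1 + 6*(4*1))) = -(38 - 1*4 - 1*4² + 6*4³)/(4*(-1 + 6*4)) = -(38 - 4 - 1*16 + 6*64)/(4*(-1 + 24)) = -(38 - 4 - 16 + 384)/(4*23) = -402/(4*23) = -1*201/46 = -201/46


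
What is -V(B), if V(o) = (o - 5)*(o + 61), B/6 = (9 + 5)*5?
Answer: -199615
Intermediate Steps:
B = 420 (B = 6*((9 + 5)*5) = 6*(14*5) = 6*70 = 420)
V(o) = (-5 + o)*(61 + o)
-V(B) = -(-305 + 420**2 + 56*420) = -(-305 + 176400 + 23520) = -1*199615 = -199615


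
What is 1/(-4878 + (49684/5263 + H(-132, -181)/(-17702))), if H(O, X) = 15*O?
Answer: -46582813/226785998360 ≈ -0.00020540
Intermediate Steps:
1/(-4878 + (49684/5263 + H(-132, -181)/(-17702))) = 1/(-4878 + (49684/5263 + (15*(-132))/(-17702))) = 1/(-4878 + (49684*(1/5263) - 1980*(-1/17702))) = 1/(-4878 + (49684/5263 + 990/8851)) = 1/(-4878 + 444963454/46582813) = 1/(-226785998360/46582813) = -46582813/226785998360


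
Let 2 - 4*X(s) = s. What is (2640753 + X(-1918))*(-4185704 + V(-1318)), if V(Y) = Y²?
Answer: -6467270299140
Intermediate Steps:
X(s) = ½ - s/4
(2640753 + X(-1918))*(-4185704 + V(-1318)) = (2640753 + (½ - ¼*(-1918)))*(-4185704 + (-1318)²) = (2640753 + (½ + 959/2))*(-4185704 + 1737124) = (2640753 + 480)*(-2448580) = 2641233*(-2448580) = -6467270299140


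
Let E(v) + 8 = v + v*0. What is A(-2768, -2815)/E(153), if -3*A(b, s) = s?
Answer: 563/87 ≈ 6.4713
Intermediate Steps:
A(b, s) = -s/3
E(v) = -8 + v (E(v) = -8 + (v + v*0) = -8 + (v + 0) = -8 + v)
A(-2768, -2815)/E(153) = (-⅓*(-2815))/(-8 + 153) = (2815/3)/145 = (2815/3)*(1/145) = 563/87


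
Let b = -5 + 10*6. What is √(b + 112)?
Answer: √167 ≈ 12.923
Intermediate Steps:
b = 55 (b = -5 + 60 = 55)
√(b + 112) = √(55 + 112) = √167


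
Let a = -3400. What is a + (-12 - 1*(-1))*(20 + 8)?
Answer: -3708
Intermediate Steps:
a + (-12 - 1*(-1))*(20 + 8) = -3400 + (-12 - 1*(-1))*(20 + 8) = -3400 + (-12 + 1)*28 = -3400 - 11*28 = -3400 - 308 = -3708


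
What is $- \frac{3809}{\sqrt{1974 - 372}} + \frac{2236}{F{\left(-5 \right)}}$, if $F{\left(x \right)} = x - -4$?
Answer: $-2236 - \frac{3809 \sqrt{178}}{534} \approx -2331.2$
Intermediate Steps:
$F{\left(x \right)} = 4 + x$ ($F{\left(x \right)} = x + 4 = 4 + x$)
$- \frac{3809}{\sqrt{1974 - 372}} + \frac{2236}{F{\left(-5 \right)}} = - \frac{3809}{\sqrt{1974 - 372}} + \frac{2236}{4 - 5} = - \frac{3809}{\sqrt{1602}} + \frac{2236}{-1} = - \frac{3809}{3 \sqrt{178}} + 2236 \left(-1\right) = - 3809 \frac{\sqrt{178}}{534} - 2236 = - \frac{3809 \sqrt{178}}{534} - 2236 = -2236 - \frac{3809 \sqrt{178}}{534}$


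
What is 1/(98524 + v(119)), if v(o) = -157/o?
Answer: 119/11724199 ≈ 1.0150e-5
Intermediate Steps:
1/(98524 + v(119)) = 1/(98524 - 157/119) = 1/(11724199/119) = 119/11724199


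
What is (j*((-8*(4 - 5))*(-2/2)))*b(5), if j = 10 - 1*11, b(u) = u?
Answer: 40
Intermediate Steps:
j = -1 (j = 10 - 11 = -1)
(j*((-8*(4 - 5))*(-2/2)))*b(5) = -(-8*(4 - 5))*(-2/2)*5 = -(-8*(-1))*(-2*1/2)*5 = -(-2*(-4))*(-1)*5 = -8*(-1)*5 = -1*(-8)*5 = 8*5 = 40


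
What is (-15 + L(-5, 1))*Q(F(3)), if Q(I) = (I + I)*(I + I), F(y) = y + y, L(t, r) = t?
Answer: -2880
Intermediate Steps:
F(y) = 2*y
Q(I) = 4*I² (Q(I) = (2*I)*(2*I) = 4*I²)
(-15 + L(-5, 1))*Q(F(3)) = (-15 - 5)*(4*(2*3)²) = -80*6² = -80*36 = -20*144 = -2880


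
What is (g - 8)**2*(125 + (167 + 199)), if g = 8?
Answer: 0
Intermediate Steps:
(g - 8)**2*(125 + (167 + 199)) = (8 - 8)**2*(125 + (167 + 199)) = 0**2*(125 + 366) = 0*491 = 0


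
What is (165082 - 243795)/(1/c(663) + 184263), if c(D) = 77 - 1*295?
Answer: -17159434/40169333 ≈ -0.42718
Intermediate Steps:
c(D) = -218 (c(D) = 77 - 295 = -218)
(165082 - 243795)/(1/c(663) + 184263) = (165082 - 243795)/(1/(-218) + 184263) = -78713/(-1/218 + 184263) = -78713/40169333/218 = -78713*218/40169333 = -17159434/40169333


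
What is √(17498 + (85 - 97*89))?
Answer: 5*√358 ≈ 94.604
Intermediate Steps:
√(17498 + (85 - 97*89)) = √(17498 + (85 - 8633)) = √(17498 - 8548) = √8950 = 5*√358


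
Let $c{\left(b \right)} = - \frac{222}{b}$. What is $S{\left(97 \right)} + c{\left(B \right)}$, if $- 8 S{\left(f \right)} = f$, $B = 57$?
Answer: $- \frac{2435}{152} \approx -16.02$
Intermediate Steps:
$S{\left(f \right)} = - \frac{f}{8}$
$S{\left(97 \right)} + c{\left(B \right)} = \left(- \frac{1}{8}\right) 97 - \frac{222}{57} = - \frac{97}{8} - \frac{74}{19} = - \frac{2435}{152}$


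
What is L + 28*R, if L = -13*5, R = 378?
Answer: 10519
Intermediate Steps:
L = -65
L + 28*R = -65 + 28*378 = -65 + 10584 = 10519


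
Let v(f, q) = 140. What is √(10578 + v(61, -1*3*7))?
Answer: √10718 ≈ 103.53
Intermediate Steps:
√(10578 + v(61, -1*3*7)) = √(10578 + 140) = √10718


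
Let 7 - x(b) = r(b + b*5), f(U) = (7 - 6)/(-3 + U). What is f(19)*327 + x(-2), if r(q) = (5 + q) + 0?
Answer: 551/16 ≈ 34.438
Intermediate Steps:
f(U) = 1/(-3 + U)
r(q) = 5 + q
x(b) = 2 - 6*b (x(b) = 7 - (5 + (b + b*5)) = 7 - (5 + (b + 5*b)) = 7 - (5 + 6*b) = 7 + (-5 - 6*b) = 2 - 6*b)
f(19)*327 + x(-2) = 327/(-3 + 19) + (2 - 6*(-2)) = 327/16 + (2 + 12) = (1/16)*327 + 14 = 327/16 + 14 = 551/16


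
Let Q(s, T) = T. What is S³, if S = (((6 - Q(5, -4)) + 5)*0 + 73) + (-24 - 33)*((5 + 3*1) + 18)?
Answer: -2797260929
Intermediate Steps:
S = -1409 (S = (((6 - 1*(-4)) + 5)*0 + 73) + (-24 - 33)*((5 + 3*1) + 18) = (((6 + 4) + 5)*0 + 73) - 57*((5 + 3) + 18) = ((10 + 5)*0 + 73) - 57*(8 + 18) = (15*0 + 73) - 57*26 = (0 + 73) - 1482 = 73 - 1482 = -1409)
S³ = (-1409)³ = -2797260929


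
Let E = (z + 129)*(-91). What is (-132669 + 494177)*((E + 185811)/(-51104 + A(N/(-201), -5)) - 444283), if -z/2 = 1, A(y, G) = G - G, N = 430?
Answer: -1025996428061311/6388 ≈ -1.6061e+11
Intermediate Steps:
A(y, G) = 0
z = -2 (z = -2*1 = -2)
E = -11557 (E = (-2 + 129)*(-91) = 127*(-91) = -11557)
(-132669 + 494177)*((E + 185811)/(-51104 + A(N/(-201), -5)) - 444283) = (-132669 + 494177)*((-11557 + 185811)/(-51104 + 0) - 444283) = 361508*(174254/(-51104) - 444283) = 361508*(174254*(-1/51104) - 444283) = 361508*(-87127/25552 - 444283) = 361508*(-11352406343/25552) = -1025996428061311/6388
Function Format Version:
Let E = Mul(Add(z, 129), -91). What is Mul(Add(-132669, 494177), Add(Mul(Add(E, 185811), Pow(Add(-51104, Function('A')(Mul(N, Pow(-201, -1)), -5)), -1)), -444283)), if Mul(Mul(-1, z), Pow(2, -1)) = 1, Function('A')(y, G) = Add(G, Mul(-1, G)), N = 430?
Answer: Rational(-1025996428061311, 6388) ≈ -1.6061e+11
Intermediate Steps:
Function('A')(y, G) = 0
z = -2 (z = Mul(-2, 1) = -2)
E = -11557 (E = Mul(Add(-2, 129), -91) = Mul(127, -91) = -11557)
Mul(Add(-132669, 494177), Add(Mul(Add(E, 185811), Pow(Add(-51104, Function('A')(Mul(N, Pow(-201, -1)), -5)), -1)), -444283)) = Mul(Add(-132669, 494177), Add(Mul(Add(-11557, 185811), Pow(Add(-51104, 0), -1)), -444283)) = Mul(361508, Add(Mul(174254, Pow(-51104, -1)), -444283)) = Mul(361508, Add(Mul(174254, Rational(-1, 51104)), -444283)) = Mul(361508, Add(Rational(-87127, 25552), -444283)) = Mul(361508, Rational(-11352406343, 25552)) = Rational(-1025996428061311, 6388)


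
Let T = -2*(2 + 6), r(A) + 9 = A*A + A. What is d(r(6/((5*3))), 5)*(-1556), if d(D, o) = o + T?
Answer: 17116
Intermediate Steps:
r(A) = -9 + A + A² (r(A) = -9 + (A*A + A) = -9 + (A² + A) = -9 + (A + A²) = -9 + A + A²)
T = -16 (T = -2*8 = -16)
d(D, o) = -16 + o (d(D, o) = o - 16 = -16 + o)
d(r(6/((5*3))), 5)*(-1556) = (-16 + 5)*(-1556) = -11*(-1556) = 17116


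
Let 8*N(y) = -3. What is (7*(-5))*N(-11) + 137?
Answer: 1201/8 ≈ 150.13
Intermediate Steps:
N(y) = -3/8 (N(y) = (1/8)*(-3) = -3/8)
(7*(-5))*N(-11) + 137 = (7*(-5))*(-3/8) + 137 = -35*(-3/8) + 137 = 105/8 + 137 = 1201/8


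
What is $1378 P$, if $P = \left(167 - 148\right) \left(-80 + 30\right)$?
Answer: $-1309100$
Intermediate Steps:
$P = -950$ ($P = 19 \left(-50\right) = -950$)
$1378 P = 1378 \left(-950\right) = -1309100$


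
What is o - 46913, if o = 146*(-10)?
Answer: -48373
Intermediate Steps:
o = -1460
o - 46913 = -1460 - 46913 = -48373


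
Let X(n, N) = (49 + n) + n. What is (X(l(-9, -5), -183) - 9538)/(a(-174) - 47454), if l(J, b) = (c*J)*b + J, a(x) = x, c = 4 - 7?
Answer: 3259/15876 ≈ 0.20528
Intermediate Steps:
c = -3
l(J, b) = J - 3*J*b (l(J, b) = (-3*J)*b + J = -3*J*b + J = J - 3*J*b)
X(n, N) = 49 + 2*n
(X(l(-9, -5), -183) - 9538)/(a(-174) - 47454) = ((49 + 2*(-9*(1 - 3*(-5)))) - 9538)/(-174 - 47454) = ((49 + 2*(-9*(1 + 15))) - 9538)/(-47628) = ((49 + 2*(-9*16)) - 9538)*(-1/47628) = ((49 + 2*(-144)) - 9538)*(-1/47628) = ((49 - 288) - 9538)*(-1/47628) = (-239 - 9538)*(-1/47628) = -9777*(-1/47628) = 3259/15876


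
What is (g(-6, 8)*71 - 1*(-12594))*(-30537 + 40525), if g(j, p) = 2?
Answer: 127207168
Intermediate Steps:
(g(-6, 8)*71 - 1*(-12594))*(-30537 + 40525) = (2*71 - 1*(-12594))*(-30537 + 40525) = (142 + 12594)*9988 = 12736*9988 = 127207168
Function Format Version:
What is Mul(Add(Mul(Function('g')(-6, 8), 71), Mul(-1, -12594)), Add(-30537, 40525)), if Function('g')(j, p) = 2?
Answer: 127207168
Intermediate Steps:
Mul(Add(Mul(Function('g')(-6, 8), 71), Mul(-1, -12594)), Add(-30537, 40525)) = Mul(Add(Mul(2, 71), Mul(-1, -12594)), Add(-30537, 40525)) = Mul(Add(142, 12594), 9988) = Mul(12736, 9988) = 127207168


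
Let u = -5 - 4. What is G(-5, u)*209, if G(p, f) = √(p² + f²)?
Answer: 209*√106 ≈ 2151.8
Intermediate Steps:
u = -9
G(p, f) = √(f² + p²)
G(-5, u)*209 = √((-9)² + (-5)²)*209 = √(81 + 25)*209 = √106*209 = 209*√106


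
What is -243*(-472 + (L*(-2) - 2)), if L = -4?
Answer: 113238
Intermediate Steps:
-243*(-472 + (L*(-2) - 2)) = -243*(-472 + (-4*(-2) - 2)) = -243*(-472 + (8 - 2)) = -243*(-472 + 6) = -243*(-466) = 113238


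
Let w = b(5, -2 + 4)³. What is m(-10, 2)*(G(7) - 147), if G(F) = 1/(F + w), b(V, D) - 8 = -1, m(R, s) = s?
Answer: -51449/175 ≈ -293.99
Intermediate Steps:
b(V, D) = 7 (b(V, D) = 8 - 1 = 7)
w = 343 (w = 7³ = 343)
G(F) = 1/(343 + F) (G(F) = 1/(F + 343) = 1/(343 + F))
m(-10, 2)*(G(7) - 147) = 2*(1/(343 + 7) - 147) = 2*(1/350 - 147) = 2*(-51449/350) = -51449/175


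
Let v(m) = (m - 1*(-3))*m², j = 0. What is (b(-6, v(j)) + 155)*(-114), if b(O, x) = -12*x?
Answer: -17670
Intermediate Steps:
v(m) = m²*(3 + m) (v(m) = (m + 3)*m² = (3 + m)*m² = m²*(3 + m))
(b(-6, v(j)) + 155)*(-114) = (-12*0²*(3 + 0) + 155)*(-114) = (-0*3 + 155)*(-114) = (-12*0 + 155)*(-114) = (0 + 155)*(-114) = 155*(-114) = -17670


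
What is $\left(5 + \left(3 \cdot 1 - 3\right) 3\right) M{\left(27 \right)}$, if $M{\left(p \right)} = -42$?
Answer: $-210$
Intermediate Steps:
$\left(5 + \left(3 \cdot 1 - 3\right) 3\right) M{\left(27 \right)} = \left(5 + \left(3 \cdot 1 - 3\right) 3\right) \left(-42\right) = \left(5 + \left(3 - 3\right) 3\right) \left(-42\right) = \left(5 + 0 \cdot 3\right) \left(-42\right) = \left(5 + 0\right) \left(-42\right) = 5 \left(-42\right) = -210$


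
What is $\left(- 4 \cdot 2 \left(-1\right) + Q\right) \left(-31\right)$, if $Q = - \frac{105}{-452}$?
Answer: $- \frac{115351}{452} \approx -255.2$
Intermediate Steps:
$Q = \frac{105}{452}$ ($Q = \left(-105\right) \left(- \frac{1}{452}\right) = \frac{105}{452} \approx 0.2323$)
$\left(- 4 \cdot 2 \left(-1\right) + Q\right) \left(-31\right) = \left(- 4 \cdot 2 \left(-1\right) + \frac{105}{452}\right) \left(-31\right) = \left(\left(-4\right) \left(-2\right) + \frac{105}{452}\right) \left(-31\right) = \left(8 + \frac{105}{452}\right) \left(-31\right) = \frac{3721}{452} \left(-31\right) = - \frac{115351}{452}$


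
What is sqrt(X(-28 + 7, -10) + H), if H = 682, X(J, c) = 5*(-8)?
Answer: sqrt(642) ≈ 25.338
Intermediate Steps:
X(J, c) = -40
sqrt(X(-28 + 7, -10) + H) = sqrt(-40 + 682) = sqrt(642)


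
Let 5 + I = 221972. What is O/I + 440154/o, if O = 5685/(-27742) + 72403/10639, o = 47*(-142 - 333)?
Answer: -1517670126421271611/76977686617024050 ≈ -19.716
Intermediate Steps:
I = 221967 (I = -5 + 221972 = 221967)
o = -22325 (o = 47*(-475) = -22325)
O = 1948121311/295147138 (O = 5685*(-1/27742) + 72403*(1/10639) = -5685/27742 + 72403/10639 = 1948121311/295147138 ≈ 6.6005)
O/I + 440154/o = (1948121311/295147138)/221967 + 440154/(-22325) = (1948121311/295147138)*(1/221967) + 440154*(-1/22325) = 1948121311/65512924780446 - 23166/1175 = -1517670126421271611/76977686617024050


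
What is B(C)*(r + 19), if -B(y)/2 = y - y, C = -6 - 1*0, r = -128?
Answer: 0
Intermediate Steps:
C = -6 (C = -6 + 0 = -6)
B(y) = 0 (B(y) = -2*(y - y) = -2*0 = 0)
B(C)*(r + 19) = 0*(-128 + 19) = 0*(-109) = 0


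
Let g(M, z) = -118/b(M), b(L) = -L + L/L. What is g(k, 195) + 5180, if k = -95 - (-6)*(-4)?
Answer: 310741/60 ≈ 5179.0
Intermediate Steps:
b(L) = 1 - L (b(L) = -L + 1 = 1 - L)
k = -119 (k = -95 - 1*24 = -95 - 24 = -119)
g(M, z) = -118/(1 - M)
g(k, 195) + 5180 = 118/(-1 - 119) + 5180 = 118/(-120) + 5180 = 118*(-1/120) + 5180 = -59/60 + 5180 = 310741/60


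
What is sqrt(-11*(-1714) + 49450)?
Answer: 4*sqrt(4269) ≈ 261.35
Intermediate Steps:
sqrt(-11*(-1714) + 49450) = sqrt(18854 + 49450) = sqrt(68304) = 4*sqrt(4269)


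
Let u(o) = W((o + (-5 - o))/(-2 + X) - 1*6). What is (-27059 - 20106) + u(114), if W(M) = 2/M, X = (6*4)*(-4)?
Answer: -27497391/583 ≈ -47165.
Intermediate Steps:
X = -96 (X = 24*(-4) = -96)
u(o) = -196/583 (u(o) = 2/((o + (-5 - o))/(-2 - 96) - 1*6) = 2/(-5/(-98) - 6) = 2/(-5*(-1/98) - 6) = 2/(5/98 - 6) = 2/(-583/98) = 2*(-98/583) = -196/583)
(-27059 - 20106) + u(114) = (-27059 - 20106) - 196/583 = -47165 - 196/583 = -27497391/583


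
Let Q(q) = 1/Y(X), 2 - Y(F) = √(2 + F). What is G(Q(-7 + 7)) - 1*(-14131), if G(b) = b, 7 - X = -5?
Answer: 70654/5 - √14/10 ≈ 14130.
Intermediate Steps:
X = 12 (X = 7 - 1*(-5) = 7 + 5 = 12)
Y(F) = 2 - √(2 + F)
Q(q) = 1/(2 - √14) (Q(q) = 1/(2 - √(2 + 12)) = 1/(2 - √14))
G(Q(-7 + 7)) - 1*(-14131) = (-⅕ - √14/10) - 1*(-14131) = (-⅕ - √14/10) + 14131 = 70654/5 - √14/10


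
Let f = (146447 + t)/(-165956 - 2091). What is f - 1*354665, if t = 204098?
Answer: -59600739800/168047 ≈ -3.5467e+5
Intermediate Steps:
f = -350545/168047 (f = (146447 + 204098)/(-165956 - 2091) = 350545/(-168047) = 350545*(-1/168047) = -350545/168047 ≈ -2.0860)
f - 1*354665 = -350545/168047 - 1*354665 = -350545/168047 - 354665 = -59600739800/168047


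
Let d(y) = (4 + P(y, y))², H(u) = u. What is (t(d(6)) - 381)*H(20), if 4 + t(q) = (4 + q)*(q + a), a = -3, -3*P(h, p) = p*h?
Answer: 75260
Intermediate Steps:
P(h, p) = -h*p/3 (P(h, p) = -p*h/3 = -h*p/3)
d(y) = (4 - y²/3)² (d(y) = (4 - y*y/3)² = (4 - y²/3)²)
t(q) = -4 + (-3 + q)*(4 + q) (t(q) = -4 + (4 + q)*(q - 3) = -4 + (4 + q)*(-3 + q) = -4 + (-3 + q)*(4 + q))
(t(d(6)) - 381)*H(20) = ((-16 + (-12 + 6²)²/9 + ((-12 + 6²)²/9)²) - 381)*20 = ((-16 + (-12 + 36)²/9 + ((-12 + 36)²/9)²) - 381)*20 = ((-16 + (⅑)*24² + ((⅑)*24²)²) - 381)*20 = ((-16 + (⅑)*576 + ((⅑)*576)²) - 381)*20 = ((-16 + 64 + 64²) - 381)*20 = ((-16 + 64 + 4096) - 381)*20 = (4144 - 381)*20 = 3763*20 = 75260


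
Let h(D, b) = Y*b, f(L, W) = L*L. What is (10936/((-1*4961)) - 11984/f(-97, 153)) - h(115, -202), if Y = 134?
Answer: 1263319080884/46678049 ≈ 27065.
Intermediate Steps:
f(L, W) = L²
h(D, b) = 134*b
(10936/((-1*4961)) - 11984/f(-97, 153)) - h(115, -202) = (10936/((-1*4961)) - 11984/((-97)²)) - 134*(-202) = (10936/(-4961) - 11984/9409) - 1*(-27068) = (10936*(-1/4961) - 11984*1/9409) + 27068 = (-10936/4961 - 11984/9409) + 27068 = -162349448/46678049 + 27068 = 1263319080884/46678049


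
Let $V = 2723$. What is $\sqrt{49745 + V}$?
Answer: $2 \sqrt{13117} \approx 229.06$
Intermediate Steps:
$\sqrt{49745 + V} = \sqrt{49745 + 2723} = \sqrt{52468} = 2 \sqrt{13117}$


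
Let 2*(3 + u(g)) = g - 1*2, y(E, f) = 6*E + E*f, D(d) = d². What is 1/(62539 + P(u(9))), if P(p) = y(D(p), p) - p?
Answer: 8/500321 ≈ 1.5990e-5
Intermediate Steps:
u(g) = -4 + g/2 (u(g) = -3 + (g - 1*2)/2 = -3 + (g - 2)/2 = -3 + (-2 + g)/2 = -3 + (-1 + g/2) = -4 + g/2)
P(p) = -p + p²*(6 + p) (P(p) = p²*(6 + p) - p = -p + p²*(6 + p))
1/(62539 + P(u(9))) = 1/(62539 + (-4 + (½)*9)*(-1 + (-4 + (½)*9)*(6 + (-4 + (½)*9)))) = 1/(62539 + (-4 + 9/2)*(-1 + (-4 + 9/2)*(6 + (-4 + 9/2)))) = 1/(62539 + (-1 + (6 + ½)/2)/2) = 1/(62539 + (-1 + (½)*(13/2))/2) = 1/(62539 + (-1 + 13/4)/2) = 1/(62539 + (½)*(9/4)) = 1/(62539 + 9/8) = 1/(500321/8) = 8/500321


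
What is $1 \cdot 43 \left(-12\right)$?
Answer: $-516$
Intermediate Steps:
$1 \cdot 43 \left(-12\right) = 43 \left(-12\right) = -516$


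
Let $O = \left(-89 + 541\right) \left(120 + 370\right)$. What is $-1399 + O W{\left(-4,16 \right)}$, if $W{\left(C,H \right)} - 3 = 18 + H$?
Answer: $8193361$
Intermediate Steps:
$W{\left(C,H \right)} = 21 + H$ ($W{\left(C,H \right)} = 3 + \left(18 + H\right) = 21 + H$)
$O = 221480$ ($O = 452 \cdot 490 = 221480$)
$-1399 + O W{\left(-4,16 \right)} = -1399 + 221480 \left(21 + 16\right) = -1399 + 221480 \cdot 37 = -1399 + 8194760 = 8193361$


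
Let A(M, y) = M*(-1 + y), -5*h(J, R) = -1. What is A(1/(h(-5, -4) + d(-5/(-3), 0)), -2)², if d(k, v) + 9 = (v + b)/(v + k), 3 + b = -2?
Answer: 225/3481 ≈ 0.064637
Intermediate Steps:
b = -5 (b = -3 - 2 = -5)
h(J, R) = ⅕ (h(J, R) = -⅕*(-1) = ⅕)
d(k, v) = -9 + (-5 + v)/(k + v) (d(k, v) = -9 + (v - 5)/(v + k) = -9 + (-5 + v)/(k + v))
A(1/(h(-5, -4) + d(-5/(-3), 0)), -2)² = ((-1 - 2)/(⅕ + (-5 - (-45)/(-3) - 8*0)/(-5/(-3) + 0)))² = (-3/(⅕ + (-5 - (-45)*(-1)/3 + 0)/(-5*(-⅓) + 0)))² = (-3/(⅕ + (-5 - 9*5/3 + 0)/(5/3 + 0)))² = (-3/(⅕ + (-5 - 15 + 0)/(5/3)))² = (-3/(⅕ + (⅗)*(-20)))² = (-3/(⅕ - 12))² = (-3/(-59/5))² = (-5/59*(-3))² = (15/59)² = 225/3481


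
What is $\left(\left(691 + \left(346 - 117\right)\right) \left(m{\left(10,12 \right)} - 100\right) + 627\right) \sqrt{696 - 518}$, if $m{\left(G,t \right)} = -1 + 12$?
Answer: $- 81253 \sqrt{178} \approx -1.0841 \cdot 10^{6}$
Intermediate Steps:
$m{\left(G,t \right)} = 11$
$\left(\left(691 + \left(346 - 117\right)\right) \left(m{\left(10,12 \right)} - 100\right) + 627\right) \sqrt{696 - 518} = \left(\left(691 + \left(346 - 117\right)\right) \left(11 - 100\right) + 627\right) \sqrt{696 - 518} = \left(\left(691 + 229\right) \left(-89\right) + 627\right) \sqrt{178} = \left(920 \left(-89\right) + 627\right) \sqrt{178} = \left(-81880 + 627\right) \sqrt{178} = - 81253 \sqrt{178}$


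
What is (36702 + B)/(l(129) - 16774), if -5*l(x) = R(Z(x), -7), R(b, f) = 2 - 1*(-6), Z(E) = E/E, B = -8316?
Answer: -70965/41939 ≈ -1.6921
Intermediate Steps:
Z(E) = 1
R(b, f) = 8 (R(b, f) = 2 + 6 = 8)
l(x) = -8/5 (l(x) = -⅕*8 = -8/5)
(36702 + B)/(l(129) - 16774) = (36702 - 8316)/(-8/5 - 16774) = 28386/(-83878/5) = 28386*(-5/83878) = -70965/41939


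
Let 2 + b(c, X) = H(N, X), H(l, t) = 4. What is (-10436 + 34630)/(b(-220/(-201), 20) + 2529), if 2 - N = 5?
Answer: 24194/2531 ≈ 9.5591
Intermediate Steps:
N = -3 (N = 2 - 1*5 = 2 - 5 = -3)
b(c, X) = 2 (b(c, X) = -2 + 4 = 2)
(-10436 + 34630)/(b(-220/(-201), 20) + 2529) = (-10436 + 34630)/(2 + 2529) = 24194/2531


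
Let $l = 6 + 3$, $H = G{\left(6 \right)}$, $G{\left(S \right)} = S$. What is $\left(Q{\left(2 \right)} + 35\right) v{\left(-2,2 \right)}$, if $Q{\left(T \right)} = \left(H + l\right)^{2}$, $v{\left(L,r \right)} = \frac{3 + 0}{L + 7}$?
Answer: $156$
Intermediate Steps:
$v{\left(L,r \right)} = \frac{3}{7 + L}$
$H = 6$
$l = 9$
$Q{\left(T \right)} = 225$ ($Q{\left(T \right)} = \left(6 + 9\right)^{2} = 15^{2} = 225$)
$\left(Q{\left(2 \right)} + 35\right) v{\left(-2,2 \right)} = \left(225 + 35\right) \frac{3}{7 - 2} = 260 \cdot \frac{3}{5} = 156$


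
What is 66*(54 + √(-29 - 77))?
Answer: 3564 + 66*I*√106 ≈ 3564.0 + 679.51*I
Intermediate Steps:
66*(54 + √(-29 - 77)) = 66*(54 + √(-106)) = 66*(54 + I*√106) = 3564 + 66*I*√106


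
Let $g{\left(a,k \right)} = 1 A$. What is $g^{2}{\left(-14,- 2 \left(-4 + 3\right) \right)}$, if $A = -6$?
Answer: $36$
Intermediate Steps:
$g{\left(a,k \right)} = -6$ ($g{\left(a,k \right)} = 1 \left(-6\right) = -6$)
$g^{2}{\left(-14,- 2 \left(-4 + 3\right) \right)} = \left(-6\right)^{2} = 36$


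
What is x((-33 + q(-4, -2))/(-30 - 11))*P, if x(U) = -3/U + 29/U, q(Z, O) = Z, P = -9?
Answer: -9594/37 ≈ -259.30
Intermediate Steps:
x(U) = 26/U
x((-33 + q(-4, -2))/(-30 - 11))*P = (26/(((-33 - 4)/(-30 - 11))))*(-9) = (26/((-37/(-41))))*(-9) = (26/((-37*(-1/41))))*(-9) = (26/(37/41))*(-9) = (26*(41/37))*(-9) = (1066/37)*(-9) = -9594/37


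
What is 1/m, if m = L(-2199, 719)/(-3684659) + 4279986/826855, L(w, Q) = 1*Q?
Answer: 3046678717445/15769694426029 ≈ 0.19320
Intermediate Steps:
L(w, Q) = Q
m = 15769694426029/3046678717445 (m = 719/(-3684659) + 4279986/826855 = 719*(-1/3684659) + 4279986*(1/826855) = -719/3684659 + 4279986/826855 = 15769694426029/3046678717445 ≈ 5.1760)
1/m = 1/(15769694426029/3046678717445) = 3046678717445/15769694426029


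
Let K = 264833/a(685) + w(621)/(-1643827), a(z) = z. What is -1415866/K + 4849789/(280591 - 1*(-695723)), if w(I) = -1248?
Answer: -1554421756118034579061/425029015906598094 ≈ -3657.2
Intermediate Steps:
K = 435340490771/1126021495 (K = 264833/685 - 1248/(-1643827) = 264833*(1/685) - 1248*(-1/1643827) = 264833/685 + 1248/1643827 = 435340490771/1126021495 ≈ 386.62)
-1415866/K + 4849789/(280591 - 1*(-695723)) = -1415866/435340490771/1126021495 + 4849789/(280591 - 1*(-695723)) = -1415866*1126021495/435340490771 + 4849789/(280591 + 695723) = -1594295550039670/435340490771 + 4849789/976314 = -1554421756118034579061/425029015906598094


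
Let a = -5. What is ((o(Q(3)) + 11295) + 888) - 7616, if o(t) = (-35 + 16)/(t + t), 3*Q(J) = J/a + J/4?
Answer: 4377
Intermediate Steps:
Q(J) = J/60 (Q(J) = (J/(-5) + J/4)/3 = (J*(-⅕) + J*(¼))/3 = (-J/5 + J/4)/3 = (J/20)/3 = J/60)
o(t) = -19/(2*t) (o(t) = -19*1/(2*t) = -19/(2*t))
((o(Q(3)) + 11295) + 888) - 7616 = ((-19/(2*((1/60)*3)) + 11295) + 888) - 7616 = ((-19/(2*1/20) + 11295) + 888) - 7616 = ((-19/2*20 + 11295) + 888) - 7616 = ((-190 + 11295) + 888) - 7616 = (11105 + 888) - 7616 = 11993 - 7616 = 4377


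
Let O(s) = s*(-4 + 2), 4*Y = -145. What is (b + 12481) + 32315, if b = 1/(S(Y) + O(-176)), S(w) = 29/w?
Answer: 78661781/1756 ≈ 44796.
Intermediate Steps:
Y = -145/4 (Y = (1/4)*(-145) = -145/4 ≈ -36.250)
O(s) = -2*s (O(s) = s*(-2) = -2*s)
b = 5/1756 (b = 1/(29/(-145/4) - 2*(-176)) = 1/(29*(-4/145) + 352) = 1/(-4/5 + 352) = 1/(1756/5) = 5/1756 ≈ 0.0028474)
(b + 12481) + 32315 = (5/1756 + 12481) + 32315 = 21916641/1756 + 32315 = 78661781/1756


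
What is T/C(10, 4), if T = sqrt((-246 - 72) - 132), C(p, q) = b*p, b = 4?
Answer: 3*I*sqrt(2)/8 ≈ 0.53033*I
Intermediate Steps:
C(p, q) = 4*p
T = 15*I*sqrt(2) (T = sqrt(-318 - 132) = sqrt(-450) = 15*I*sqrt(2) ≈ 21.213*I)
T/C(10, 4) = (15*I*sqrt(2))/((4*10)) = (15*I*sqrt(2))/40 = 3*I*sqrt(2)/8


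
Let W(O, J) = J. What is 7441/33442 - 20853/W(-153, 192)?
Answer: -115989559/1070144 ≈ -108.39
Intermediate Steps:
7441/33442 - 20853/W(-153, 192) = 7441/33442 - 20853/192 = 7441*(1/33442) - 20853*1/192 = 7441/33442 - 6951/64 = -115989559/1070144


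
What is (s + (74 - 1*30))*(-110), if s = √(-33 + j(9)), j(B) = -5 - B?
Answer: -4840 - 110*I*√47 ≈ -4840.0 - 754.12*I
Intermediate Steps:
s = I*√47 (s = √(-33 + (-5 - 1*9)) = √(-33 + (-5 - 9)) = √(-33 - 14) = √(-47) = I*√47 ≈ 6.8557*I)
(s + (74 - 1*30))*(-110) = (I*√47 + (74 - 1*30))*(-110) = (I*√47 + (74 - 30))*(-110) = (I*√47 + 44)*(-110) = (44 + I*√47)*(-110) = -4840 - 110*I*√47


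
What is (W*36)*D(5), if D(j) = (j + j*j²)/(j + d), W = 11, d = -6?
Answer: -51480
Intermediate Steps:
D(j) = (j + j³)/(-6 + j) (D(j) = (j + j*j²)/(j - 6) = (j + j³)/(-6 + j))
(W*36)*D(5) = (11*36)*((5 + 5³)/(-6 + 5)) = 396*((5 + 125)/(-1)) = 396*(-1*130) = 396*(-130) = -51480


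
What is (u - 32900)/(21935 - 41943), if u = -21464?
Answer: 13591/5002 ≈ 2.7171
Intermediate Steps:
(u - 32900)/(21935 - 41943) = (-21464 - 32900)/(21935 - 41943) = -54364/(-20008) = -54364*(-1/20008) = 13591/5002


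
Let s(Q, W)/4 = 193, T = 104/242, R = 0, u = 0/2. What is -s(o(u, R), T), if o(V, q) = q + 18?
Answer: -772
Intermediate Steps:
u = 0 (u = 0*(1/2) = 0)
T = 52/121 (T = 104*(1/242) = 52/121 ≈ 0.42975)
o(V, q) = 18 + q
s(Q, W) = 772 (s(Q, W) = 4*193 = 772)
-s(o(u, R), T) = -1*772 = -772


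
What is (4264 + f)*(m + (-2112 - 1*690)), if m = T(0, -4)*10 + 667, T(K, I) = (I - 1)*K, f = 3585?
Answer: -16757615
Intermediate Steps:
T(K, I) = K*(-1 + I) (T(K, I) = (-1 + I)*K = K*(-1 + I))
m = 667 (m = (0*(-1 - 4))*10 + 667 = (0*(-5))*10 + 667 = 0*10 + 667 = 0 + 667 = 667)
(4264 + f)*(m + (-2112 - 1*690)) = (4264 + 3585)*(667 + (-2112 - 1*690)) = 7849*(667 + (-2112 - 690)) = 7849*(667 - 2802) = 7849*(-2135) = -16757615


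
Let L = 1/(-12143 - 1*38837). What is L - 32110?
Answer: -1636967801/50980 ≈ -32110.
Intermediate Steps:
L = -1/50980 (L = 1/(-12143 - 38837) = 1/(-50980) = -1/50980 ≈ -1.9616e-5)
L - 32110 = -1/50980 - 32110 = -1636967801/50980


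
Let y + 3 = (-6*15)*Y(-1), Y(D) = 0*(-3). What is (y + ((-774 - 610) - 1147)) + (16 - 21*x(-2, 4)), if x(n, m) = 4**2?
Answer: -2854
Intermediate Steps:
x(n, m) = 16
Y(D) = 0
y = -3 (y = -3 - 6*15*0 = -3 - 90*0 = -3 + 0 = -3)
(y + ((-774 - 610) - 1147)) + (16 - 21*x(-2, 4)) = (-3 + ((-774 - 610) - 1147)) + (16 - 21*16) = (-3 + (-1384 - 1147)) + (16 - 336) = (-3 - 2531) - 320 = -2534 - 320 = -2854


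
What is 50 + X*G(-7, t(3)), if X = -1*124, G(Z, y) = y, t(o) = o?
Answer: -322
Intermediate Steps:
X = -124
50 + X*G(-7, t(3)) = 50 - 124*3 = 50 - 372 = -322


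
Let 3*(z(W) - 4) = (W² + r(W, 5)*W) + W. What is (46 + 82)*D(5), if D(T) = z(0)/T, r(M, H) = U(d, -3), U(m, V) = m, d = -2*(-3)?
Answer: 512/5 ≈ 102.40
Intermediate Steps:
d = 6
r(M, H) = 6
z(W) = 4 + W²/3 + 7*W/3 (z(W) = 4 + ((W² + 6*W) + W)/3 = 4 + (W² + 7*W)/3 = 4 + (W²/3 + 7*W/3) = 4 + W²/3 + 7*W/3)
D(T) = 4/T (D(T) = (4 + (⅓)*0² + (7/3)*0)/T = (4 + (⅓)*0 + 0)/T = (4 + 0 + 0)/T = 4/T)
(46 + 82)*D(5) = (46 + 82)*(4/5) = 128*(4*(⅕)) = 128*(⅘) = 512/5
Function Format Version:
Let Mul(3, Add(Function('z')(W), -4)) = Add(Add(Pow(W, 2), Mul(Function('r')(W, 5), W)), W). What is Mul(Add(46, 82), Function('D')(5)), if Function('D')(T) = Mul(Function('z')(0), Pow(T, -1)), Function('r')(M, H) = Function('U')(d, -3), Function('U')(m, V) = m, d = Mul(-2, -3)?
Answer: Rational(512, 5) ≈ 102.40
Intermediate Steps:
d = 6
Function('r')(M, H) = 6
Function('z')(W) = Add(4, Mul(Rational(1, 3), Pow(W, 2)), Mul(Rational(7, 3), W)) (Function('z')(W) = Add(4, Mul(Rational(1, 3), Add(Add(Pow(W, 2), Mul(6, W)), W))) = Add(4, Mul(Rational(1, 3), Add(Pow(W, 2), Mul(7, W)))) = Add(4, Add(Mul(Rational(1, 3), Pow(W, 2)), Mul(Rational(7, 3), W))) = Add(4, Mul(Rational(1, 3), Pow(W, 2)), Mul(Rational(7, 3), W)))
Function('D')(T) = Mul(4, Pow(T, -1)) (Function('D')(T) = Mul(Add(4, Mul(Rational(1, 3), Pow(0, 2)), Mul(Rational(7, 3), 0)), Pow(T, -1)) = Mul(Add(4, Mul(Rational(1, 3), 0), 0), Pow(T, -1)) = Mul(Add(4, 0, 0), Pow(T, -1)) = Mul(4, Pow(T, -1)))
Mul(Add(46, 82), Function('D')(5)) = Mul(Add(46, 82), Mul(4, Pow(5, -1))) = Mul(128, Mul(4, Rational(1, 5))) = Mul(128, Rational(4, 5)) = Rational(512, 5)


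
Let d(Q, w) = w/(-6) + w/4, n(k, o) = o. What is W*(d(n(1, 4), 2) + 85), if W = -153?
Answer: -26061/2 ≈ -13031.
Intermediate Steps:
d(Q, w) = w/12 (d(Q, w) = w*(-1/6) + w*(1/4) = -w/6 + w/4 = w/12)
W*(d(n(1, 4), 2) + 85) = -153*((1/12)*2 + 85) = -153*(1/6 + 85) = -153*511/6 = -26061/2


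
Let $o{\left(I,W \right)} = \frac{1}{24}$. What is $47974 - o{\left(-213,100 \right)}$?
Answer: $\frac{1151375}{24} \approx 47974.0$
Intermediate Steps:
$o{\left(I,W \right)} = \frac{1}{24}$
$47974 - o{\left(-213,100 \right)} = 47974 - \frac{1}{24} = \frac{1151375}{24}$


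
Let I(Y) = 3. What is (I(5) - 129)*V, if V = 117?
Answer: -14742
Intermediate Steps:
(I(5) - 129)*V = (3 - 129)*117 = -126*117 = -14742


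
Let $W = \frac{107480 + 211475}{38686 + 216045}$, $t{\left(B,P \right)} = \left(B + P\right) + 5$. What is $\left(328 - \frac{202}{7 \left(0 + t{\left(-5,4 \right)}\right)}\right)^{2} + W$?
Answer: $\frac{5137752687391}{49927276} \approx 1.029 \cdot 10^{5}$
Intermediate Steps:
$t{\left(B,P \right)} = 5 + B + P$
$W = \frac{318955}{254731} \approx 1.2521$
$\left(328 - \frac{202}{7 \left(0 + t{\left(-5,4 \right)}\right)}\right)^{2} + W = \left(328 - \frac{202}{7 \left(0 + \left(5 - 5 + 4\right)\right)}\right)^{2} + \frac{318955}{254731} = \left(328 - \frac{202}{7 \left(0 + 4\right)}\right)^{2} + \frac{318955}{254731} = \left(328 - \frac{202}{7 \cdot 4}\right)^{2} + \frac{318955}{254731} = \left(328 - \frac{202}{28}\right)^{2} + \frac{318955}{254731} = \left(328 - \frac{101}{14}\right)^{2} + \frac{318955}{254731} = \left(\frac{4491}{14}\right)^{2} + \frac{318955}{254731} = \frac{20169081}{196} + \frac{318955}{254731} = \frac{5137752687391}{49927276}$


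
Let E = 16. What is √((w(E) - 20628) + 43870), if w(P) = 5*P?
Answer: 13*√138 ≈ 152.72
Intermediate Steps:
√((w(E) - 20628) + 43870) = √((5*16 - 20628) + 43870) = √((80 - 20628) + 43870) = √(-20548 + 43870) = √23322 = 13*√138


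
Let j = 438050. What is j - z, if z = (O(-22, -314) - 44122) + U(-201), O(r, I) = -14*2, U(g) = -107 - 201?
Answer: 482508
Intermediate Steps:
U(g) = -308
O(r, I) = -28
z = -44458 (z = (-28 - 44122) - 308 = -44150 - 308 = -44458)
j - z = 438050 - 1*(-44458) = 438050 + 44458 = 482508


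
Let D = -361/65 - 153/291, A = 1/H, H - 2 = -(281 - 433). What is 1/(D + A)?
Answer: -970970/5896823 ≈ -0.16466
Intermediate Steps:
H = 154 (H = 2 - (281 - 433) = 2 - 1*(-152) = 2 + 152 = 154)
A = 1/154 ≈ 0.0064935
D = -38332/6305 (D = -361*1/65 - 153*1/291 = -361/65 - 51/97 = -38332/6305 ≈ -6.0796)
1/(D + A) = 1/(-38332/6305 + 1/154) = 1/(-5896823/970970) = -970970/5896823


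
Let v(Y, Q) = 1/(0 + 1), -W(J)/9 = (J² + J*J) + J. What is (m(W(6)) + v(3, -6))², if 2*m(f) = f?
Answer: 122500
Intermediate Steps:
W(J) = -18*J² - 9*J (W(J) = -9*((J² + J*J) + J) = -9*((J² + J²) + J) = -9*(2*J² + J) = -9*(J + 2*J²) = -18*J² - 9*J)
m(f) = f/2
v(Y, Q) = 1 (v(Y, Q) = 1/1 = 1)
(m(W(6)) + v(3, -6))² = ((-9*6*(1 + 2*6))/2 + 1)² = ((-9*6*(1 + 12))/2 + 1)² = ((-9*6*13)/2 + 1)² = ((½)*(-702) + 1)² = (-351 + 1)² = (-350)² = 122500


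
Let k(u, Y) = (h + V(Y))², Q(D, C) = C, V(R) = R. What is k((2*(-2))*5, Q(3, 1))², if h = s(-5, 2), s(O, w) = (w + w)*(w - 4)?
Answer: 2401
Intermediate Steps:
s(O, w) = 2*w*(-4 + w) (s(O, w) = (2*w)*(-4 + w) = 2*w*(-4 + w))
h = -8 (h = 2*2*(-4 + 2) = 2*2*(-2) = -8)
k(u, Y) = (-8 + Y)²
k((2*(-2))*5, Q(3, 1))² = ((-8 + 1)²)² = ((-7)²)² = 49² = 2401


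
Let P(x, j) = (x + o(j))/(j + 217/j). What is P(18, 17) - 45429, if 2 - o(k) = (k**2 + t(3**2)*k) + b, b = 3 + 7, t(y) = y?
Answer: -11497209/253 ≈ -45444.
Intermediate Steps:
b = 10
o(k) = -8 - k**2 - 9*k (o(k) = 2 - ((k**2 + 3**2*k) + 10) = 2 - ((k**2 + 9*k) + 10) = 2 - (10 + k**2 + 9*k) = 2 + (-10 - k**2 - 9*k) = -8 - k**2 - 9*k)
P(x, j) = (-8 + x - j**2 - 9*j)/(j + 217/j) (P(x, j) = (x + (-8 - j**2 - 9*j))/(j + 217/j) = (-8 + x - j**2 - 9*j)/(j + 217/j))
P(18, 17) - 45429 = 17*(-8 + 18 - 1*17**2 - 9*17)/(217 + 17**2) - 45429 = 17*(-8 + 18 - 1*289 - 153)/(217 + 289) - 45429 = 17*(-8 + 18 - 289 - 153)/506 - 45429 = 17*(1/506)*(-432) - 45429 = -3672/253 - 45429 = -11497209/253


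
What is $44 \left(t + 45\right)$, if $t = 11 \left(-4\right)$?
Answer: $44$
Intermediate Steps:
$t = -44$
$44 \left(t + 45\right) = 44 \left(-44 + 45\right) = 44 \cdot 1 = 44$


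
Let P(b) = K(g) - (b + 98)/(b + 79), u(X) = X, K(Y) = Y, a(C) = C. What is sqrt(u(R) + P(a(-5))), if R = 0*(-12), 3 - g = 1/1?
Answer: sqrt(4070)/74 ≈ 0.86212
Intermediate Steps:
g = 2 (g = 3 - 1/1 = 3 - 1*1 = 3 - 1 = 2)
R = 0
P(b) = 2 - (98 + b)/(79 + b) (P(b) = 2 - (b + 98)/(b + 79) = 2 - (98 + b)/(79 + b))
sqrt(u(R) + P(a(-5))) = sqrt(0 + (60 - 5)/(79 - 5)) = sqrt(0 + 55/74) = sqrt(55/74) = sqrt(4070)/74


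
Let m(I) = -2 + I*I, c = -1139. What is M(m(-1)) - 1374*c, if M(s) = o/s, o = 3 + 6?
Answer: 1564977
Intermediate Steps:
o = 9
m(I) = -2 + I**2
M(s) = 9/s
M(m(-1)) - 1374*c = 9/(-2 + (-1)**2) - 1374*(-1139) = 9/(-2 + 1) + 1564986 = 9/(-1) + 1564986 = 9*(-1) + 1564986 = -9 + 1564986 = 1564977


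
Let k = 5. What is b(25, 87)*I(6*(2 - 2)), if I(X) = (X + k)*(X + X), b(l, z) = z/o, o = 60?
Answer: 0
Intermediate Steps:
b(l, z) = z/60
I(X) = 2*X*(5 + X) (I(X) = (X + 5)*(X + X) = (5 + X)*(2*X) = 2*X*(5 + X))
b(25, 87)*I(6*(2 - 2)) = ((1/60)*87)*(2*(6*(2 - 2))*(5 + 6*(2 - 2))) = 29*(2*(6*0)*(5 + 6*0))/20 = 29*(2*0*(5 + 0))/20 = 29*(2*0*5)/20 = (29/20)*0 = 0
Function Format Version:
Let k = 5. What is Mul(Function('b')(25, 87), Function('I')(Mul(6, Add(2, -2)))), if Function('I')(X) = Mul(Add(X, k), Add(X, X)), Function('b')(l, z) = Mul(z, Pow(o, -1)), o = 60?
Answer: 0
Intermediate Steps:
Function('b')(l, z) = Mul(Rational(1, 60), z) (Function('b')(l, z) = Mul(z, Pow(60, -1)) = Mul(z, Rational(1, 60)) = Mul(Rational(1, 60), z))
Function('I')(X) = Mul(2, X, Add(5, X)) (Function('I')(X) = Mul(Add(X, 5), Add(X, X)) = Mul(Add(5, X), Mul(2, X)) = Mul(2, X, Add(5, X)))
Mul(Function('b')(25, 87), Function('I')(Mul(6, Add(2, -2)))) = Mul(Mul(Rational(1, 60), 87), Mul(2, Mul(6, Add(2, -2)), Add(5, Mul(6, Add(2, -2))))) = Mul(Rational(29, 20), Mul(2, Mul(6, 0), Add(5, Mul(6, 0)))) = Mul(Rational(29, 20), Mul(2, 0, Add(5, 0))) = Mul(Rational(29, 20), Mul(2, 0, 5)) = Mul(Rational(29, 20), 0) = 0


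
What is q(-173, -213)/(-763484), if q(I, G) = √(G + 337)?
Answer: -√31/381742 ≈ -1.4585e-5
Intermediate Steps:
q(I, G) = √(337 + G)
q(-173, -213)/(-763484) = √(337 - 213)/(-763484) = √124*(-1/763484) = (2*√31)*(-1/763484) = -√31/381742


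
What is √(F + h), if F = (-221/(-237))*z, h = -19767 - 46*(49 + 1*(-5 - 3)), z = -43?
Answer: 4*I*√76154973/237 ≈ 147.29*I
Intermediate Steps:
h = -21653 (h = -19767 - 46*(49 + 1*(-8)) = -19767 - 46*(49 - 8) = -19767 - 46*41 = -19767 - 1*1886 = -19767 - 1886 = -21653)
F = -9503/237 (F = -221/(-237)*(-43) = -221*(-1/237)*(-43) = (221/237)*(-43) = -9503/237 ≈ -40.097)
√(F + h) = √(-9503/237 - 21653) = √(-5141264/237) = 4*I*√76154973/237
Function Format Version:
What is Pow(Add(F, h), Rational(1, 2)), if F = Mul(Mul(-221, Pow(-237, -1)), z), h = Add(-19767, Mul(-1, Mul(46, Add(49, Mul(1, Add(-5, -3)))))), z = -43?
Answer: Mul(Rational(4, 237), I, Pow(76154973, Rational(1, 2))) ≈ Mul(147.29, I)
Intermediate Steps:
h = -21653 (h = Add(-19767, Mul(-1, Mul(46, Add(49, Mul(1, -8))))) = Add(-19767, Mul(-1, Mul(46, Add(49, -8)))) = Add(-19767, Mul(-1, Mul(46, 41))) = Add(-19767, Mul(-1, 1886)) = Add(-19767, -1886) = -21653)
F = Rational(-9503, 237) (F = Mul(Mul(-221, Pow(-237, -1)), -43) = Mul(Mul(-221, Rational(-1, 237)), -43) = Mul(Rational(221, 237), -43) = Rational(-9503, 237) ≈ -40.097)
Pow(Add(F, h), Rational(1, 2)) = Pow(Add(Rational(-9503, 237), -21653), Rational(1, 2)) = Pow(Rational(-5141264, 237), Rational(1, 2)) = Mul(Rational(4, 237), I, Pow(76154973, Rational(1, 2)))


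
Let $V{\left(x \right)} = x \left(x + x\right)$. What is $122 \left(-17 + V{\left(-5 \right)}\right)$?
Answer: $4026$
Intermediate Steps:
$V{\left(x \right)} = 2 x^{2}$ ($V{\left(x \right)} = x 2 x = 2 x^{2}$)
$122 \left(-17 + V{\left(-5 \right)}\right) = 122 \left(-17 + 2 \left(-5\right)^{2}\right) = 122 \left(-17 + 2 \cdot 25\right) = 122 \left(-17 + 50\right) = 122 \cdot 33 = 4026$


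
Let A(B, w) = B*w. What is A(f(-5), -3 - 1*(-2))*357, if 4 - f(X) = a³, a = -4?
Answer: -24276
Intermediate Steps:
f(X) = 68 (f(X) = 4 - 1*(-4)³ = 4 - 1*(-64) = 4 + 64 = 68)
A(f(-5), -3 - 1*(-2))*357 = (68*(-3 - 1*(-2)))*357 = (68*(-3 + 2))*357 = (68*(-1))*357 = -68*357 = -24276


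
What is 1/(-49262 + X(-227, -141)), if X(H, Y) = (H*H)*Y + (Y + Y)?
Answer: -1/7315133 ≈ -1.3670e-7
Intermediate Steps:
X(H, Y) = 2*Y + Y*H² (X(H, Y) = H²*Y + 2*Y = Y*H² + 2*Y = 2*Y + Y*H²)
1/(-49262 + X(-227, -141)) = 1/(-49262 - 141*(2 + (-227)²)) = 1/(-49262 - 141*(2 + 51529)) = 1/(-49262 - 141*51531) = 1/(-49262 - 7265871) = 1/(-7315133) = -1/7315133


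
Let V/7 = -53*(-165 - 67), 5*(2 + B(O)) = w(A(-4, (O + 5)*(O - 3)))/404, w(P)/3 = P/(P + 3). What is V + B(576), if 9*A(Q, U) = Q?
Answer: 999703047/11615 ≈ 86070.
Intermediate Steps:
A(Q, U) = Q/9
w(P) = 3*P/(3 + P) (w(P) = 3*(P/(P + 3)) = 3*(P/(3 + P)) = 3*P/(3 + P))
B(O) = -23233/11615 (B(O) = -2 + ((3*((⅑)*(-4))/(3 + (⅑)*(-4)))/404)/5 = -2 + ((3*(-4/9)/(3 - 4/9))*(1/404))/5 = -2 + ((3*(-4/9)/(23/9))*(1/404))/5 = -2 + ((3*(-4/9)*(9/23))*(1/404))/5 = -2 + (-12/23*1/404)/5 = -2 + (⅕)*(-3/2323) = -2 - 3/11615 = -23233/11615)
V = 86072 (V = 7*(-53*(-165 - 67)) = 7*(-53*(-232)) = 7*12296 = 86072)
V + B(576) = 86072 - 23233/11615 = 999703047/11615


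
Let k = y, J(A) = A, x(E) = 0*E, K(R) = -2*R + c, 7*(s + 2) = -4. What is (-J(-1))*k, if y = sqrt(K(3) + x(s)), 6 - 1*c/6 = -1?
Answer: 6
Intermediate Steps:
s = -18/7 (s = -2 + (1/7)*(-4) = -2 - 4/7 = -18/7 ≈ -2.5714)
c = 42 (c = 36 - 6*(-1) = 36 + 6 = 42)
K(R) = 42 - 2*R (K(R) = -2*R + 42 = 42 - 2*R)
x(E) = 0
y = 6 (y = sqrt((42 - 2*3) + 0) = sqrt((42 - 6) + 0) = sqrt(36 + 0) = sqrt(36) = 6)
k = 6
(-J(-1))*k = -1*(-1)*6 = 1*6 = 6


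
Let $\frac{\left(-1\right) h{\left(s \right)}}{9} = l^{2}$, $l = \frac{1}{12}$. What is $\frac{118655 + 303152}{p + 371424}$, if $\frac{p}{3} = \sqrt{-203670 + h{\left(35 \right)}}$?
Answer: $\frac{835569296896}{735773977635} - \frac{1687228 i \sqrt{3258721}}{735773977635} \approx 1.1356 - 0.0041396 i$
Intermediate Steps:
$l = \frac{1}{12} \approx 0.083333$
$h{\left(s \right)} = - \frac{1}{16}$ ($h{\left(s \right)} = - \frac{9}{144} = \left(-9\right) \frac{1}{144} = - \frac{1}{16}$)
$p = \frac{3 i \sqrt{3258721}}{4}$ ($p = 3 \sqrt{-203670 - \frac{1}{16}} = 3 \sqrt{- \frac{3258721}{16}} = 3 \frac{i \sqrt{3258721}}{4} = \frac{3 i \sqrt{3258721}}{4} \approx 1353.9 i$)
$\frac{118655 + 303152}{p + 371424} = \frac{118655 + 303152}{\frac{3 i \sqrt{3258721}}{4} + 371424} = \frac{421807}{371424 + \frac{3 i \sqrt{3258721}}{4}}$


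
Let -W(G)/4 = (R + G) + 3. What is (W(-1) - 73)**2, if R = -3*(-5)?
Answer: 19881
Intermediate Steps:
R = 15
W(G) = -72 - 4*G (W(G) = -4*((15 + G) + 3) = -4*(18 + G) = -72 - 4*G)
(W(-1) - 73)**2 = ((-72 - 4*(-1)) - 73)**2 = ((-72 + 4) - 73)**2 = (-68 - 73)**2 = (-141)**2 = 19881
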